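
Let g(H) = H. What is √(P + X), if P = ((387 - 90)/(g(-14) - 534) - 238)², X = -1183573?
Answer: I*√338343726351/548 ≈ 1061.4*I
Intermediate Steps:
P = 17087979841/300304 (P = ((387 - 90)/(-14 - 534) - 238)² = (297/(-548) - 238)² = (297*(-1/548) - 238)² = (-297/548 - 238)² = (-130721/548)² = 17087979841/300304 ≈ 56902.)
√(P + X) = √(17087979841/300304 - 1183573) = √(-338343726351/300304) = I*√338343726351/548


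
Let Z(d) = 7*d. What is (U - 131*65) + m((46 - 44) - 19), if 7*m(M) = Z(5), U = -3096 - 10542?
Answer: -22148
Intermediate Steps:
U = -13638
m(M) = 5 (m(M) = (7*5)/7 = (⅐)*35 = 5)
(U - 131*65) + m((46 - 44) - 19) = (-13638 - 131*65) + 5 = (-13638 - 8515) + 5 = -22153 + 5 = -22148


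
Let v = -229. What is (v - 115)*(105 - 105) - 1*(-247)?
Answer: 247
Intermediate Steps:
(v - 115)*(105 - 105) - 1*(-247) = (-229 - 115)*(105 - 105) - 1*(-247) = -344*0 + 247 = 0 + 247 = 247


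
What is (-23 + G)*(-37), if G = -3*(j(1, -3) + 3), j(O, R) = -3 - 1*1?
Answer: 740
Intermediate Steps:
j(O, R) = -4 (j(O, R) = -3 - 1 = -4)
G = 3 (G = -3*(-4 + 3) = -3*(-1) = 3)
(-23 + G)*(-37) = (-23 + 3)*(-37) = -20*(-37) = 740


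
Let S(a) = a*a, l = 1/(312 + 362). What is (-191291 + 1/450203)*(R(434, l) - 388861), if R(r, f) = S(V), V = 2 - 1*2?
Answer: 33488624576299992/450203 ≈ 7.4386e+10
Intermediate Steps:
l = 1/674 ≈ 0.0014837
V = 0 (V = 2 - 2 = 0)
S(a) = a**2
R(r, f) = 0 (R(r, f) = 0**2 = 0)
(-191291 + 1/450203)*(R(434, l) - 388861) = (-191291 + 1/450203)*(0 - 388861) = (-191291 + 1/450203)*(-388861) = -86119782072/450203*(-388861) = 33488624576299992/450203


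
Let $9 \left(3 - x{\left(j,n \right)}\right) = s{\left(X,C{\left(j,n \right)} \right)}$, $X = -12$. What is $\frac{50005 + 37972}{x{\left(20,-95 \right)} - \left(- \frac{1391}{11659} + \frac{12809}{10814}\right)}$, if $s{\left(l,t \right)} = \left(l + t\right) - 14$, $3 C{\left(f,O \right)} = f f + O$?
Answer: $- \frac{299488796231454}{22033784335} \approx -13592.0$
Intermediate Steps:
$C{\left(f,O \right)} = \frac{O}{3} + \frac{f^{2}}{3}$ ($C{\left(f,O \right)} = \frac{f f + O}{3} = \frac{f^{2} + O}{3} = \frac{O + f^{2}}{3} = \frac{O}{3} + \frac{f^{2}}{3}$)
$s{\left(l,t \right)} = -14 + l + t$
$x{\left(j,n \right)} = \frac{53}{9} - \frac{n}{27} - \frac{j^{2}}{27}$ ($x{\left(j,n \right)} = 3 - \frac{-14 - 12 + \left(\frac{n}{3} + \frac{j^{2}}{3}\right)}{9} = 3 - \frac{-26 + \frac{n}{3} + \frac{j^{2}}{3}}{9} = 3 - \left(- \frac{26}{9} + \frac{n}{27} + \frac{j^{2}}{27}\right) = \frac{53}{9} - \frac{n}{27} - \frac{j^{2}}{27}$)
$\frac{50005 + 37972}{x{\left(20,-95 \right)} - \left(- \frac{1391}{11659} + \frac{12809}{10814}\right)} = \frac{50005 + 37972}{\left(\frac{53}{9} - - \frac{95}{27} - \frac{20^{2}}{27}\right) - \left(- \frac{1391}{11659} + \frac{12809}{10814}\right)} = \frac{87977}{\left(\frac{53}{9} + \frac{95}{27} - \frac{400}{27}\right) - \frac{134297857}{126080426}} = \frac{87977}{\left(\frac{53}{9} + \frac{95}{27} - \frac{400}{27}\right) + \left(\frac{1391}{11659} - \frac{12809}{10814}\right)} = \frac{87977}{- \frac{146}{27} - \frac{134297857}{126080426}} = \frac{87977}{- \frac{22033784335}{3404171502}} = 87977 \left(- \frac{3404171502}{22033784335}\right) = - \frac{299488796231454}{22033784335}$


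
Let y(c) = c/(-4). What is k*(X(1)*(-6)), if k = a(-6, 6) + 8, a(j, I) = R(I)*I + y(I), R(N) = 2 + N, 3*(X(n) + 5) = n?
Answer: 1526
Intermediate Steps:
X(n) = -5 + n/3
y(c) = -c/4 (y(c) = c*(-¼) = -c/4)
a(j, I) = -I/4 + I*(2 + I) (a(j, I) = (2 + I)*I - I/4 = I*(2 + I) - I/4 = -I/4 + I*(2 + I))
k = 109/2 (k = (¼)*6*(7 + 4*6) + 8 = (¼)*6*(7 + 24) + 8 = (¼)*6*31 + 8 = 93/2 + 8 = 109/2 ≈ 54.500)
k*(X(1)*(-6)) = 109*((-5 + (⅓)*1)*(-6))/2 = 109*((-5 + ⅓)*(-6))/2 = 109*(-14/3*(-6))/2 = (109/2)*28 = 1526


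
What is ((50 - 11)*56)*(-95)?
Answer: -207480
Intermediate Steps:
((50 - 11)*56)*(-95) = (39*56)*(-95) = 2184*(-95) = -207480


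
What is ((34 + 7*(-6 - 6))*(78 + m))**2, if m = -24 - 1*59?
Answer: 62500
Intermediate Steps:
m = -83 (m = -24 - 59 = -83)
((34 + 7*(-6 - 6))*(78 + m))**2 = ((34 + 7*(-6 - 6))*(78 - 83))**2 = ((34 + 7*(-12))*(-5))**2 = ((34 - 84)*(-5))**2 = (-50*(-5))**2 = 250**2 = 62500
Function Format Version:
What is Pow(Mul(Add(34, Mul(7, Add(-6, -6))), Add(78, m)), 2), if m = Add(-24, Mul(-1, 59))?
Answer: 62500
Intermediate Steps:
m = -83 (m = Add(-24, -59) = -83)
Pow(Mul(Add(34, Mul(7, Add(-6, -6))), Add(78, m)), 2) = Pow(Mul(Add(34, Mul(7, Add(-6, -6))), Add(78, -83)), 2) = Pow(Mul(Add(34, Mul(7, -12)), -5), 2) = Pow(Mul(Add(34, -84), -5), 2) = Pow(Mul(-50, -5), 2) = Pow(250, 2) = 62500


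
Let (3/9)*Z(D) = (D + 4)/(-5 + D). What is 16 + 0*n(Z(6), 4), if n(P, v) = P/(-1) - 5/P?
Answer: 16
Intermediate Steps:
Z(D) = 3*(4 + D)/(-5 + D) (Z(D) = 3*((D + 4)/(-5 + D)) = 3*((4 + D)/(-5 + D)) = 3*(4 + D)/(-5 + D))
n(P, v) = -P - 5/P (n(P, v) = P*(-1) - 5/P = -P - 5/P)
16 + 0*n(Z(6), 4) = 16 + 0*(-3*(4 + 6)/(-5 + 6) - 5*(-5 + 6)/(3*(4 + 6))) = 16 + 0*(-3*10/1 - 5/(3*10/1)) = 16 + 0*(-3*10 - 5/(3*1*10)) = 16 + 0*(-1*30 - 5/30) = 16 + 0*(-30 - 5*1/30) = 16 + 0*(-30 - 1/6) = 16 + 0*(-181/6) = 16 + 0 = 16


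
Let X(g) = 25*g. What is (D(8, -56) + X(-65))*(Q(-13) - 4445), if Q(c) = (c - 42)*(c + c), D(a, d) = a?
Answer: 4875255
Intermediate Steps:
Q(c) = 2*c*(-42 + c) (Q(c) = (-42 + c)*(2*c) = 2*c*(-42 + c))
(D(8, -56) + X(-65))*(Q(-13) - 4445) = (8 + 25*(-65))*(2*(-13)*(-42 - 13) - 4445) = (8 - 1625)*(2*(-13)*(-55) - 4445) = -1617*(1430 - 4445) = -1617*(-3015) = 4875255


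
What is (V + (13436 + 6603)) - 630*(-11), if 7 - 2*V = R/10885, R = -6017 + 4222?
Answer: 58719312/2177 ≈ 26973.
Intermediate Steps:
R = -1795
V = 7799/2177 (V = 7/2 - (-1795)/(2*10885) = 7/2 - 1/2*(-359/2177) = 7/2 + 359/4354 = 7799/2177 ≈ 3.5825)
(V + (13436 + 6603)) - 630*(-11) = (7799/2177 + (13436 + 6603)) - 630*(-11) = (7799/2177 + 20039) + 6930 = 43632702/2177 + 6930 = 58719312/2177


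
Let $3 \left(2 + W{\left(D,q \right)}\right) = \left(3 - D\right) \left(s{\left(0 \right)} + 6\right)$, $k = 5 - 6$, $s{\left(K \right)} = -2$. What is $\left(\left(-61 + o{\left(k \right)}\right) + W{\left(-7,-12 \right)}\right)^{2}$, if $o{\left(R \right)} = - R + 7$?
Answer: $\frac{15625}{9} \approx 1736.1$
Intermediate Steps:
$k = -1$ ($k = 5 - 6 = -1$)
$o{\left(R \right)} = 7 - R$
$W{\left(D,q \right)} = 2 - \frac{4 D}{3}$ ($W{\left(D,q \right)} = -2 + \frac{\left(3 - D\right) \left(-2 + 6\right)}{3} = -2 + \frac{\left(3 - D\right) 4}{3} = -2 + \frac{12 - 4 D}{3} = -2 - \left(-4 + \frac{4 D}{3}\right) = 2 - \frac{4 D}{3}$)
$\left(\left(-61 + o{\left(k \right)}\right) + W{\left(-7,-12 \right)}\right)^{2} = \left(\left(-61 + \left(7 - -1\right)\right) + \left(2 - - \frac{28}{3}\right)\right)^{2} = \left(\left(-61 + \left(7 + 1\right)\right) + \left(2 + \frac{28}{3}\right)\right)^{2} = \left(\left(-61 + 8\right) + \frac{34}{3}\right)^{2} = \left(-53 + \frac{34}{3}\right)^{2} = \left(- \frac{125}{3}\right)^{2} = \frac{15625}{9}$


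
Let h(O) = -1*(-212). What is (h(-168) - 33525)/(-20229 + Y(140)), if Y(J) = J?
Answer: 33313/20089 ≈ 1.6583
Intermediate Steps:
h(O) = 212
(h(-168) - 33525)/(-20229 + Y(140)) = (212 - 33525)/(-20229 + 140) = -33313/(-20089) = -33313*(-1/20089) = 33313/20089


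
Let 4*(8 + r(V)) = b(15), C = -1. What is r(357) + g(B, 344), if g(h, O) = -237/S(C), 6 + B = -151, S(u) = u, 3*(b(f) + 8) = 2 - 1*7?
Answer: 2719/12 ≈ 226.58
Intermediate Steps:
b(f) = -29/3 (b(f) = -8 + (2 - 1*7)/3 = -8 + (2 - 7)/3 = -8 + (⅓)*(-5) = -8 - 5/3 = -29/3)
B = -157 (B = -6 - 151 = -157)
r(V) = -125/12 (r(V) = -8 + (¼)*(-29/3) = -8 - 29/12 = -125/12)
g(h, O) = 237 (g(h, O) = -237/(-1) = -237*(-1) = 237)
r(357) + g(B, 344) = -125/12 + 237 = 2719/12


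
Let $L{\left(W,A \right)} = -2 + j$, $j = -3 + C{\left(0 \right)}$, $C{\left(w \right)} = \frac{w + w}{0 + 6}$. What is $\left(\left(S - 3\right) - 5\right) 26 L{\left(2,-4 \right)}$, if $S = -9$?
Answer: $2210$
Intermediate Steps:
$C{\left(w \right)} = \frac{w}{3}$ ($C{\left(w \right)} = \frac{2 w}{6} = 2 w \frac{1}{6} = \frac{w}{3}$)
$j = -3$ ($j = -3 + \frac{1}{3} \cdot 0 = -3 + 0 = -3$)
$L{\left(W,A \right)} = -5$ ($L{\left(W,A \right)} = -2 - 3 = -5$)
$\left(\left(S - 3\right) - 5\right) 26 L{\left(2,-4 \right)} = \left(\left(-9 - 3\right) - 5\right) 26 \left(-5\right) = \left(-12 - 5\right) 26 \left(-5\right) = \left(-17\right) 26 \left(-5\right) = \left(-442\right) \left(-5\right) = 2210$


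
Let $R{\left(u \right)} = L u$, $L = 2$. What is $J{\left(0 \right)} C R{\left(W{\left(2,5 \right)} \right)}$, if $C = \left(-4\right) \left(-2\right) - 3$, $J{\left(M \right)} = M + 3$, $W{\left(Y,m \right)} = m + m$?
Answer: $300$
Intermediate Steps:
$W{\left(Y,m \right)} = 2 m$
$R{\left(u \right)} = 2 u$
$J{\left(M \right)} = 3 + M$
$C = 5$ ($C = 8 - 3 = 5$)
$J{\left(0 \right)} C R{\left(W{\left(2,5 \right)} \right)} = \left(3 + 0\right) 5 \cdot 2 \cdot 2 \cdot 5 = 3 \cdot 5 \cdot 2 \cdot 10 = 15 \cdot 20 = 300$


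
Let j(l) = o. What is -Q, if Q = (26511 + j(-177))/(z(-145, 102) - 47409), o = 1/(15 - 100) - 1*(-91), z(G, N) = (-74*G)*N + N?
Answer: -753723/29669335 ≈ -0.025404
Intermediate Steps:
z(G, N) = N - 74*G*N (z(G, N) = -74*G*N + N = N - 74*G*N)
o = 7734/85 (o = 1/(-85) + 91 = -1/85 + 91 = 7734/85 ≈ 90.988)
j(l) = 7734/85
Q = 753723/29669335 (Q = (26511 + 7734/85)/(102*(1 - 74*(-145)) - 47409) = 2261169/(85*(102*(1 + 10730) - 47409)) = 2261169/(85*(102*10731 - 47409)) = 2261169/(85*(1094562 - 47409)) = (2261169/85)/1047153 = (2261169/85)*(1/1047153) = 753723/29669335 ≈ 0.025404)
-Q = -1*753723/29669335 = -753723/29669335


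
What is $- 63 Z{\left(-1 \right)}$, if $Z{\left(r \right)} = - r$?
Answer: $-63$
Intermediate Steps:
$- 63 Z{\left(-1 \right)} = - 63 \left(\left(-1\right) \left(-1\right)\right) = \left(-63\right) 1 = -63$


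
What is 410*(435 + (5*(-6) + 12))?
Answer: 170970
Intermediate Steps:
410*(435 + (5*(-6) + 12)) = 410*(435 + (-30 + 12)) = 410*(435 - 18) = 410*417 = 170970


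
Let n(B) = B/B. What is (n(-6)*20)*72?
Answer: 1440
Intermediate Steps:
n(B) = 1
(n(-6)*20)*72 = (1*20)*72 = 20*72 = 1440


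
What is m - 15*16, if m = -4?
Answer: -244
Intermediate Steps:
m - 15*16 = -4 - 15*16 = -4 - 240 = -244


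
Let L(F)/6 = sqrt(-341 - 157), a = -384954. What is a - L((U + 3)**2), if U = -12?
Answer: -384954 - 6*I*sqrt(498) ≈ -3.8495e+5 - 133.9*I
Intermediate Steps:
L(F) = 6*I*sqrt(498) (L(F) = 6*sqrt(-341 - 157) = 6*sqrt(-498) = 6*(I*sqrt(498)) = 6*I*sqrt(498))
a - L((U + 3)**2) = -384954 - 6*I*sqrt(498)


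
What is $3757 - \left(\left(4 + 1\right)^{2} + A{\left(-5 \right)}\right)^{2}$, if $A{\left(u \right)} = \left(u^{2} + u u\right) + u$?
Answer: $-1143$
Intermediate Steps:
$A{\left(u \right)} = u + 2 u^{2}$ ($A{\left(u \right)} = \left(u^{2} + u^{2}\right) + u = 2 u^{2} + u = u + 2 u^{2}$)
$3757 - \left(\left(4 + 1\right)^{2} + A{\left(-5 \right)}\right)^{2} = 3757 - \left(\left(4 + 1\right)^{2} - 5 \left(1 + 2 \left(-5\right)\right)\right)^{2} = 3757 - \left(5^{2} - 5 \left(1 - 10\right)\right)^{2} = 3757 - \left(25 - -45\right)^{2} = 3757 - \left(25 + 45\right)^{2} = 3757 - 70^{2} = 3757 - 4900 = -1143$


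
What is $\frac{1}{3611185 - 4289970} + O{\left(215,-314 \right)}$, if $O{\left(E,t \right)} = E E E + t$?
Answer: $\frac{6745806735884}{678785} \approx 9.9381 \cdot 10^{6}$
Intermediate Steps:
$O{\left(E,t \right)} = t + E^{3}$ ($O{\left(E,t \right)} = E^{2} E + t = E^{3} + t = t + E^{3}$)
$\frac{1}{3611185 - 4289970} + O{\left(215,-314 \right)} = \frac{1}{3611185 - 4289970} - \left(314 - 215^{3}\right) = \frac{1}{-678785} + \left(-314 + 9938375\right) = - \frac{1}{678785} + 9938061 = \frac{6745806735884}{678785}$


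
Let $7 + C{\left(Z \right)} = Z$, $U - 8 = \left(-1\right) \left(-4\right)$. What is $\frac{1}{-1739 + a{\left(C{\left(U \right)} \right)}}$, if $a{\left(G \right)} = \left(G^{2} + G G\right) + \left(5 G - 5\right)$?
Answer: $- \frac{1}{1669} \approx -0.00059916$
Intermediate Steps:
$U = 12$ ($U = 8 - -4 = 8 + 4 = 12$)
$C{\left(Z \right)} = -7 + Z$
$a{\left(G \right)} = -5 + 2 G^{2} + 5 G$ ($a{\left(G \right)} = \left(G^{2} + G^{2}\right) + \left(-5 + 5 G\right) = 2 G^{2} + \left(-5 + 5 G\right) = -5 + 2 G^{2} + 5 G$)
$\frac{1}{-1739 + a{\left(C{\left(U \right)} \right)}} = \frac{1}{-1739 + \left(-5 + 2 \left(-7 + 12\right)^{2} + 5 \left(-7 + 12\right)\right)} = \frac{1}{-1739 + \left(-5 + 2 \cdot 5^{2} + 5 \cdot 5\right)} = \frac{1}{-1739 + \left(-5 + 2 \cdot 25 + 25\right)} = \frac{1}{-1739 + \left(-5 + 50 + 25\right)} = \frac{1}{-1739 + 70} = \frac{1}{-1669} = - \frac{1}{1669}$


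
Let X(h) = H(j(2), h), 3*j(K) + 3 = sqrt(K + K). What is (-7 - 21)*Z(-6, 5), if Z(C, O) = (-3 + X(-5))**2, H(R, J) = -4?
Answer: -1372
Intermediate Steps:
j(K) = -1 + sqrt(2)*sqrt(K)/3 (j(K) = -1 + sqrt(K + K)/3 = -1 + sqrt(2*K)/3 = -1 + (sqrt(2)*sqrt(K))/3 = -1 + sqrt(2)*sqrt(K)/3)
X(h) = -4
Z(C, O) = 49 (Z(C, O) = (-3 - 4)**2 = (-7)**2 = 49)
(-7 - 21)*Z(-6, 5) = (-7 - 21)*49 = -28*49 = -1372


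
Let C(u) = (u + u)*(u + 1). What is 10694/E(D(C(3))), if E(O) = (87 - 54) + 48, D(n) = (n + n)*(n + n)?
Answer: 10694/81 ≈ 132.02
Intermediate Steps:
C(u) = 2*u*(1 + u) (C(u) = (2*u)*(1 + u) = 2*u*(1 + u))
D(n) = 4*n² (D(n) = (2*n)*(2*n) = 4*n²)
E(O) = 81 (E(O) = 33 + 48 = 81)
10694/E(D(C(3))) = 10694/81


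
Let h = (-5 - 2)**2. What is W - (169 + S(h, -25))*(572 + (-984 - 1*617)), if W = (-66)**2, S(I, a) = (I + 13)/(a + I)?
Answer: 723661/4 ≈ 1.8092e+5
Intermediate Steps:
h = 49 (h = (-7)**2 = 49)
S(I, a) = (13 + I)/(I + a)
W = 4356
W - (169 + S(h, -25))*(572 + (-984 - 1*617)) = 4356 - (169 + (13 + 49)/(49 - 25))*(572 + (-984 - 1*617)) = 4356 - (169 + 62/24)*(572 + (-984 - 617)) = 4356 - (169 + (1/24)*62)*(572 - 1601) = 4356 - (169 + 31/12)*(-1029) = 4356 - 2059*(-1029)/12 = 4356 - 1*(-706237/4) = 4356 + 706237/4 = 723661/4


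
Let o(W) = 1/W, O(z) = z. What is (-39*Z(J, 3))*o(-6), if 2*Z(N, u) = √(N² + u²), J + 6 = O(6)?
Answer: 39/4 ≈ 9.7500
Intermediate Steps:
J = 0 (J = -6 + 6 = 0)
Z(N, u) = √(N² + u²)/2
(-39*Z(J, 3))*o(-6) = -39*√(0² + 3²)/2/(-6) = -39*√(0 + 9)/2*(-⅙) = -39*√9/2*(-⅙) = -39*3/2*(-⅙) = -117/2*(-⅙) = 39/4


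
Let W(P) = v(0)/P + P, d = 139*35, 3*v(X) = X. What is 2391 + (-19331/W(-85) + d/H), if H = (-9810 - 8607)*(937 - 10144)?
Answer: 5391353600297/2059007445 ≈ 2618.4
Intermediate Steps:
v(X) = X/3
H = 169565319 (H = -18417*(-9207) = 169565319)
d = 4865
W(P) = P (W(P) = ((⅓)*0)/P + P = 0/P + P = 0 + P = P)
2391 + (-19331/W(-85) + d/H) = 2391 + (-19331/(-85) + 4865/169565319) = 2391 + (-19331*(-1/85) + 4865*(1/169565319)) = 2391 + (19331/85 + 695/24223617) = 2391 + 468266799302/2059007445 = 5391353600297/2059007445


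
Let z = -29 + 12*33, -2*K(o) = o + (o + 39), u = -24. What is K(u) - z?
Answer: -725/2 ≈ -362.50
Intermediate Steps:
K(o) = -39/2 - o (K(o) = -(o + (o + 39))/2 = -(o + (39 + o))/2 = -(39 + 2*o)/2 = -39/2 - o)
z = 367 (z = -29 + 396 = 367)
K(u) - z = (-39/2 - 1*(-24)) - 1*367 = (-39/2 + 24) - 367 = 9/2 - 367 = -725/2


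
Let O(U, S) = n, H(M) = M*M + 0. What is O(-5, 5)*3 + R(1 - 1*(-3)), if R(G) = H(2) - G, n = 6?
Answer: 18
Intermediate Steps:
H(M) = M² (H(M) = M² + 0 = M²)
O(U, S) = 6
R(G) = 4 - G (R(G) = 2² - G = 4 - G)
O(-5, 5)*3 + R(1 - 1*(-3)) = 6*3 + (4 - (1 - 1*(-3))) = 18 + (4 - (1 + 3)) = 18 + (4 - 1*4) = 18 + (4 - 4) = 18 + 0 = 18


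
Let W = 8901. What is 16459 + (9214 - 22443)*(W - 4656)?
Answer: -56140646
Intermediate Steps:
16459 + (9214 - 22443)*(W - 4656) = 16459 + (9214 - 22443)*(8901 - 4656) = 16459 - 13229*4245 = 16459 - 56157105 = -56140646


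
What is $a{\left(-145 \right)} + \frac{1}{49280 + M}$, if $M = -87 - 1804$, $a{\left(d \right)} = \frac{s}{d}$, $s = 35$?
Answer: $- \frac{331694}{1374281} \approx -0.24136$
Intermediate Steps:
$a{\left(d \right)} = \frac{35}{d}$
$M = -1891$ ($M = -87 - 1804 = -1891$)
$a{\left(-145 \right)} + \frac{1}{49280 + M} = \frac{35}{-145} + \frac{1}{49280 - 1891} = 35 \left(- \frac{1}{145}\right) + \frac{1}{47389} = - \frac{7}{29} + \frac{1}{47389} = - \frac{331694}{1374281}$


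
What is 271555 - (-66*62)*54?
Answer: 492523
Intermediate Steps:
271555 - (-66*62)*54 = 271555 - (-4092)*54 = 271555 - 1*(-220968) = 271555 + 220968 = 492523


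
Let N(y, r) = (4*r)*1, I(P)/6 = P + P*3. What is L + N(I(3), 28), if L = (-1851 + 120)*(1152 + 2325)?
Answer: -6018575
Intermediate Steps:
I(P) = 24*P (I(P) = 6*(P + P*3) = 6*(P + 3*P) = 6*(4*P) = 24*P)
N(y, r) = 4*r
L = -6018687 (L = -1731*3477 = -6018687)
L + N(I(3), 28) = -6018687 + 4*28 = -6018687 + 112 = -6018575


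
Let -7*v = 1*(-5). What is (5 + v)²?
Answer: 1600/49 ≈ 32.653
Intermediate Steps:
v = 5/7 (v = -(-5)/7 = -⅐*(-5) = 5/7 ≈ 0.71429)
(5 + v)² = (5 + 5/7)² = (40/7)² = 1600/49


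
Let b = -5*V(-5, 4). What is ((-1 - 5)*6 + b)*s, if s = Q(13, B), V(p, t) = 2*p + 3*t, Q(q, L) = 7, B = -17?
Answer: -322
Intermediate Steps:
s = 7
b = -10 (b = -5*(2*(-5) + 3*4) = -5*(-10 + 12) = -5*2 = -10)
((-1 - 5)*6 + b)*s = ((-1 - 5)*6 - 10)*7 = (-6*6 - 10)*7 = (-36 - 10)*7 = -46*7 = -322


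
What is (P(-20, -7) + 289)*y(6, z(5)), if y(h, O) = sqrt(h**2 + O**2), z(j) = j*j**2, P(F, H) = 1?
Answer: 290*sqrt(15661) ≈ 36292.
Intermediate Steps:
z(j) = j**3
y(h, O) = sqrt(O**2 + h**2)
(P(-20, -7) + 289)*y(6, z(5)) = (1 + 289)*sqrt((5**3)**2 + 6**2) = 290*sqrt(125**2 + 36) = 290*sqrt(15625 + 36) = 290*sqrt(15661)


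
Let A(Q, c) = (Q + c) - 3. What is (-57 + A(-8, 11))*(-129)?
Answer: 7353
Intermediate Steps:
A(Q, c) = -3 + Q + c
(-57 + A(-8, 11))*(-129) = (-57 + (-3 - 8 + 11))*(-129) = (-57 + 0)*(-129) = -57*(-129) = 7353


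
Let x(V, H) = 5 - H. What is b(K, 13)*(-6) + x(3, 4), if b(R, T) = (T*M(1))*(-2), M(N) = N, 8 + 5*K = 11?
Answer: 157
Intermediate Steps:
K = ⅗ (K = -8/5 + (⅕)*11 = -8/5 + 11/5 = ⅗ ≈ 0.60000)
b(R, T) = -2*T (b(R, T) = (T*1)*(-2) = T*(-2) = -2*T)
b(K, 13)*(-6) + x(3, 4) = -2*13*(-6) + (5 - 1*4) = -26*(-6) + (5 - 4) = 156 + 1 = 157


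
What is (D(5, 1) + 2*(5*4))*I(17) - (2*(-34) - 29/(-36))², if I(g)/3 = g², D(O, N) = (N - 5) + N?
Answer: 35722823/1296 ≈ 27564.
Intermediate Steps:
D(O, N) = -5 + 2*N (D(O, N) = (-5 + N) + N = -5 + 2*N)
I(g) = 3*g²
(D(5, 1) + 2*(5*4))*I(17) - (2*(-34) - 29/(-36))² = ((-5 + 2*1) + 2*(5*4))*(3*17²) - (2*(-34) - 29/(-36))² = ((-5 + 2) + 2*20)*(3*289) - (-68 - 29*(-1/36))² = (-3 + 40)*867 - (-68 + 29/36)² = 37*867 - (-2419/36)² = 32079 - 1*5851561/1296 = 32079 - 5851561/1296 = 35722823/1296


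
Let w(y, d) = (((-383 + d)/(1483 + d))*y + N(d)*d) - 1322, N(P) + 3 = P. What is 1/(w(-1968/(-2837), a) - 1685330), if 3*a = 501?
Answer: -780175/1294516362048 ≈ -6.0268e-7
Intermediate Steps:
N(P) = -3 + P
a = 167 (a = (⅓)*501 = 167)
w(y, d) = -1322 + d*(-3 + d) + y*(-383 + d)/(1483 + d) (w(y, d) = (((-383 + d)/(1483 + d))*y + (-3 + d)*d) - 1322 = (((-383 + d)/(1483 + d))*y + d*(-3 + d)) - 1322 = (y*(-383 + d)/(1483 + d) + d*(-3 + d)) - 1322 = (d*(-3 + d) + y*(-383 + d)/(1483 + d)) - 1322 = -1322 + d*(-3 + d) + y*(-383 + d)/(1483 + d))
1/(w(-1968/(-2837), a) - 1685330) = 1/((-1960526 + 167³ - 5771*167 - (-753744)/(-2837) + 1480*167² + 167*(-1968/(-2837)))/(1483 + 167) - 1685330) = 1/((-1960526 + 4657463 - 963757 - (-753744)*(-1)/2837 + 1480*27889 + 167*(-1968*(-1/2837)))/1650 - 1685330) = 1/((-1960526 + 4657463 - 963757 - 383*1968/2837 + 41275720 + 167*(1968/2837))/1650 - 1685330) = 1/((-1960526 + 4657463 - 963757 - 753744/2837 + 41275720 + 328656/2837)/1650 - 1685330) = 1/((1/1650)*(122015824212/2837) - 1685330) = 1/(20335970702/780175 - 1685330) = 1/(-1294516362048/780175) = -780175/1294516362048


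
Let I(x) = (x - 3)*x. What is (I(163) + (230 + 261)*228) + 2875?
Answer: 140903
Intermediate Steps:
I(x) = x*(-3 + x) (I(x) = (-3 + x)*x = x*(-3 + x))
(I(163) + (230 + 261)*228) + 2875 = (163*(-3 + 163) + (230 + 261)*228) + 2875 = (163*160 + 491*228) + 2875 = (26080 + 111948) + 2875 = 138028 + 2875 = 140903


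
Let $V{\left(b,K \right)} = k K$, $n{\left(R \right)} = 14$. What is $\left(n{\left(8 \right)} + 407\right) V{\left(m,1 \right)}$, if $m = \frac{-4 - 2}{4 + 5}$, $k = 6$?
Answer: $2526$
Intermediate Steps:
$m = - \frac{2}{3}$ ($m = - \frac{6}{9} = \left(-6\right) \frac{1}{9} = - \frac{2}{3} \approx -0.66667$)
$V{\left(b,K \right)} = 6 K$
$\left(n{\left(8 \right)} + 407\right) V{\left(m,1 \right)} = \left(14 + 407\right) 6 \cdot 1 = 421 \cdot 6 = 2526$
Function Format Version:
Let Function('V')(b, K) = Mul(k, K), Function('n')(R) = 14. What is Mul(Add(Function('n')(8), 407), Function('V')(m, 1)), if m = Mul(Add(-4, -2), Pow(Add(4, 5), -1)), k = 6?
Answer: 2526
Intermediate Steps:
m = Rational(-2, 3) (m = Mul(-6, Pow(9, -1)) = Mul(-6, Rational(1, 9)) = Rational(-2, 3) ≈ -0.66667)
Function('V')(b, K) = Mul(6, K)
Mul(Add(Function('n')(8), 407), Function('V')(m, 1)) = Mul(Add(14, 407), Mul(6, 1)) = Mul(421, 6) = 2526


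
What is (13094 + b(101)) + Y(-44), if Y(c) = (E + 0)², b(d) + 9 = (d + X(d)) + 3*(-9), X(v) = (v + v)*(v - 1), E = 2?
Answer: 33363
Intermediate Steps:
X(v) = 2*v*(-1 + v) (X(v) = (2*v)*(-1 + v) = 2*v*(-1 + v))
b(d) = -36 + d + 2*d*(-1 + d) (b(d) = -9 + ((d + 2*d*(-1 + d)) + 3*(-9)) = -9 + ((d + 2*d*(-1 + d)) - 27) = -9 + (-27 + d + 2*d*(-1 + d)) = -36 + d + 2*d*(-1 + d))
Y(c) = 4 (Y(c) = (2 + 0)² = 2² = 4)
(13094 + b(101)) + Y(-44) = (13094 + (-36 - 1*101 + 2*101²)) + 4 = (13094 + (-36 - 101 + 2*10201)) + 4 = (13094 + (-36 - 101 + 20402)) + 4 = (13094 + 20265) + 4 = 33359 + 4 = 33363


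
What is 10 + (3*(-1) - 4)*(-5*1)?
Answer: 45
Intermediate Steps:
10 + (3*(-1) - 4)*(-5*1) = 10 + (-3 - 4)*(-5) = 10 - 7*(-5) = 10 + 35 = 45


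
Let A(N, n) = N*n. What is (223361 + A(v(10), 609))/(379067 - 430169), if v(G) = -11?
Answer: -108331/25551 ≈ -4.2398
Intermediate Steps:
(223361 + A(v(10), 609))/(379067 - 430169) = (223361 - 11*609)/(379067 - 430169) = (223361 - 6699)/(-51102) = 216662*(-1/51102) = -108331/25551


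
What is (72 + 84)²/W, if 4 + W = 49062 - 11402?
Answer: 338/523 ≈ 0.64627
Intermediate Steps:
W = 37656 (W = -4 + (49062 - 11402) = -4 + 37660 = 37656)
(72 + 84)²/W = (72 + 84)²/37656 = 156²*(1/37656) = 24336*(1/37656) = 338/523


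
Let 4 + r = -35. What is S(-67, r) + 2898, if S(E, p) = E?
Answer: 2831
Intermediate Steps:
r = -39 (r = -4 - 35 = -39)
S(-67, r) + 2898 = -67 + 2898 = 2831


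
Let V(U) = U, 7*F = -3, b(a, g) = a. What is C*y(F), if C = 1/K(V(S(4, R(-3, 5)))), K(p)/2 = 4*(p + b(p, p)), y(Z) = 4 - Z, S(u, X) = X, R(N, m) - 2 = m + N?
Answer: 31/448 ≈ 0.069196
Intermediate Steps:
R(N, m) = 2 + N + m (R(N, m) = 2 + (m + N) = 2 + (N + m) = 2 + N + m)
F = -3/7 (F = (⅐)*(-3) = -3/7 ≈ -0.42857)
K(p) = 16*p (K(p) = 2*(4*(p + p)) = 2*(4*(2*p)) = 2*(8*p) = 16*p)
C = 1/64 (C = 1/(16*(2 - 3 + 5)) = 1/(16*4) = 1/64 ≈ 0.015625)
C*y(F) = (4 - 1*(-3/7))/64 = (4 + 3/7)/64 = (1/64)*(31/7) = 31/448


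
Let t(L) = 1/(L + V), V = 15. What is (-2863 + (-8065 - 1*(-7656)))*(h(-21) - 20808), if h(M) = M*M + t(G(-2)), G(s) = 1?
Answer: 133281239/2 ≈ 6.6641e+7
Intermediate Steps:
t(L) = 1/(15 + L) (t(L) = 1/(L + 15) = 1/(15 + L))
h(M) = 1/16 + M² (h(M) = M*M + 1/(15 + 1) = M² + 1/16 = 1/16 + M²)
(-2863 + (-8065 - 1*(-7656)))*(h(-21) - 20808) = (-2863 + (-8065 - 1*(-7656)))*((1/16 + (-21)²) - 20808) = (-2863 + (-8065 + 7656))*((1/16 + 441) - 20808) = (-2863 - 409)*(7057/16 - 20808) = -3272*(-325871/16) = 133281239/2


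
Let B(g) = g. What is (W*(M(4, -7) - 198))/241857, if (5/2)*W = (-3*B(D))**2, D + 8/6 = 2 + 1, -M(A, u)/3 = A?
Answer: -100/11517 ≈ -0.0086828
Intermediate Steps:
M(A, u) = -3*A
D = 5/3 (D = -4/3 + (2 + 1) = -4/3 + 3 = 5/3 ≈ 1.6667)
W = 10 (W = 2*(-3*5/3)**2/5 = (2/5)*(-5)**2 = (2/5)*25 = 10)
(W*(M(4, -7) - 198))/241857 = (10*(-3*4 - 198))/241857 = (10*(-12 - 198))*(1/241857) = (10*(-210))*(1/241857) = -2100*1/241857 = -100/11517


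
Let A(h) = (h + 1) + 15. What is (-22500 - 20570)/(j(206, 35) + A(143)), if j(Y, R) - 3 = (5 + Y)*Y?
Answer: -21535/21814 ≈ -0.98721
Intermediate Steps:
j(Y, R) = 3 + Y*(5 + Y) (j(Y, R) = 3 + (5 + Y)*Y = 3 + Y*(5 + Y))
A(h) = 16 + h (A(h) = (1 + h) + 15 = 16 + h)
(-22500 - 20570)/(j(206, 35) + A(143)) = (-22500 - 20570)/((3 + 206² + 5*206) + (16 + 143)) = -43070/((3 + 42436 + 1030) + 159) = -43070/(43469 + 159) = -43070/43628 = -43070*1/43628 = -21535/21814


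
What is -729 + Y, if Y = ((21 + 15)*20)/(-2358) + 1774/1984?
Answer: -94658491/129952 ≈ -728.41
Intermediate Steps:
Y = 76517/129952 (Y = (36*20)*(-1/2358) + 1774*(1/1984) = 720*(-1/2358) + 887/992 = -40/131 + 887/992 = 76517/129952 ≈ 0.58881)
-729 + Y = -729 + 76517/129952 = -94658491/129952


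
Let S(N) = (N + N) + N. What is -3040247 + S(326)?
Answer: -3039269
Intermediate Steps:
S(N) = 3*N (S(N) = 2*N + N = 3*N)
-3040247 + S(326) = -3040247 + 3*326 = -3040247 + 978 = -3039269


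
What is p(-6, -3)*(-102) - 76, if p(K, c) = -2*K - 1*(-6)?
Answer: -1912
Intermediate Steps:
p(K, c) = 6 - 2*K (p(K, c) = -2*K + 6 = 6 - 2*K)
p(-6, -3)*(-102) - 76 = (6 - 2*(-6))*(-102) - 76 = (6 + 12)*(-102) - 76 = 18*(-102) - 76 = -1836 - 76 = -1912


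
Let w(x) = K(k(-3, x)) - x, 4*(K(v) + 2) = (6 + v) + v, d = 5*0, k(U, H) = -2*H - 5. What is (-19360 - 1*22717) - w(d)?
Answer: -42074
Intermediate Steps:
k(U, H) = -5 - 2*H
d = 0
K(v) = -1/2 + v/2 (K(v) = -2 + ((6 + v) + v)/4 = -2 + (6 + 2*v)/4 = -2 + (3/2 + v/2) = -1/2 + v/2)
w(x) = -3 - 2*x (w(x) = (-1/2 + (-5 - 2*x)/2) - x = (-1/2 + (-5/2 - x)) - x = (-3 - x) - x = -3 - 2*x)
(-19360 - 1*22717) - w(d) = (-19360 - 1*22717) - (-3 - 2*0) = (-19360 - 22717) - (-3 + 0) = -42077 - 1*(-3) = -42077 + 3 = -42074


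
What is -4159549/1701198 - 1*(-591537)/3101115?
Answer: -136700209607/60639202710 ≈ -2.2543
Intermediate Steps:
-4159549/1701198 - 1*(-591537)/3101115 = -4159549*1/1701198 + 591537*(1/3101115) = -4159549/1701198 + 197179/1033705 = -136700209607/60639202710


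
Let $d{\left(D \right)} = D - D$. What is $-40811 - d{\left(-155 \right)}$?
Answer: $-40811$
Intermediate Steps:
$d{\left(D \right)} = 0$
$-40811 - d{\left(-155 \right)} = -40811 - 0 = -40811 + 0 = -40811$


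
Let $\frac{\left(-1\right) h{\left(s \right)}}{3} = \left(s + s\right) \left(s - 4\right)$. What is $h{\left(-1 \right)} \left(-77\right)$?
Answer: $2310$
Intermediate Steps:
$h{\left(s \right)} = - 6 s \left(-4 + s\right)$ ($h{\left(s \right)} = - 3 \left(s + s\right) \left(s - 4\right) = - 3 \cdot 2 s \left(-4 + s\right) = - 6 s \left(-4 + s\right)$)
$h{\left(-1 \right)} \left(-77\right) = 6 \left(-1\right) \left(4 - -1\right) \left(-77\right) = 6 \left(-1\right) \left(4 + 1\right) \left(-77\right) = 6 \left(-1\right) 5 \left(-77\right) = \left(-30\right) \left(-77\right) = 2310$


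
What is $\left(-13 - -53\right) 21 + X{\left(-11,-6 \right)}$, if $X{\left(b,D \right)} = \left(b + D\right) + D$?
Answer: $817$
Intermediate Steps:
$X{\left(b,D \right)} = b + 2 D$ ($X{\left(b,D \right)} = \left(D + b\right) + D = b + 2 D$)
$\left(-13 - -53\right) 21 + X{\left(-11,-6 \right)} = \left(-13 - -53\right) 21 + \left(-11 + 2 \left(-6\right)\right) = \left(-13 + 53\right) 21 - 23 = 40 \cdot 21 - 23 = 840 - 23 = 817$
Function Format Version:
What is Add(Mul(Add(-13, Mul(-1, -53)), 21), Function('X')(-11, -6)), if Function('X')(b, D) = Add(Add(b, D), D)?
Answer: 817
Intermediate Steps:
Function('X')(b, D) = Add(b, Mul(2, D)) (Function('X')(b, D) = Add(Add(D, b), D) = Add(b, Mul(2, D)))
Add(Mul(Add(-13, Mul(-1, -53)), 21), Function('X')(-11, -6)) = Add(Mul(Add(-13, Mul(-1, -53)), 21), Add(-11, Mul(2, -6))) = Add(Mul(Add(-13, 53), 21), Add(-11, -12)) = Add(Mul(40, 21), -23) = Add(840, -23) = 817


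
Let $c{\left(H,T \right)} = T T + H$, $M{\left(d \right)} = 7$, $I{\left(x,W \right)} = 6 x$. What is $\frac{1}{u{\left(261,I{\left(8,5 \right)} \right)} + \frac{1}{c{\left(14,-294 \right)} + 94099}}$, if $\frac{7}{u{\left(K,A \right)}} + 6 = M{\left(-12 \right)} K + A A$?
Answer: $\frac{248254875}{422656} \approx 587.37$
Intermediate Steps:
$c{\left(H,T \right)} = H + T^{2}$ ($c{\left(H,T \right)} = T^{2} + H = H + T^{2}$)
$u{\left(K,A \right)} = \frac{7}{-6 + A^{2} + 7 K}$ ($u{\left(K,A \right)} = \frac{7}{-6 + \left(7 K + A A\right)} = \frac{7}{-6 + \left(7 K + A^{2}\right)} = \frac{7}{-6 + \left(A^{2} + 7 K\right)} = \frac{7}{-6 + A^{2} + 7 K}$)
$\frac{1}{u{\left(261,I{\left(8,5 \right)} \right)} + \frac{1}{c{\left(14,-294 \right)} + 94099}} = \frac{1}{\frac{7}{-6 + \left(6 \cdot 8\right)^{2} + 7 \cdot 261} + \frac{1}{\left(14 + \left(-294\right)^{2}\right) + 94099}} = \frac{1}{\frac{7}{-6 + 48^{2} + 1827} + \frac{1}{\left(14 + 86436\right) + 94099}} = \frac{1}{\frac{7}{-6 + 2304 + 1827} + \frac{1}{86450 + 94099}} = \frac{1}{\frac{7}{4125} + \frac{1}{180549}} = \frac{1}{\frac{422656}{248254875}} = \frac{248254875}{422656}$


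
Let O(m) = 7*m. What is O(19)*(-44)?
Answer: -5852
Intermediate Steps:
O(19)*(-44) = (7*19)*(-44) = 133*(-44) = -5852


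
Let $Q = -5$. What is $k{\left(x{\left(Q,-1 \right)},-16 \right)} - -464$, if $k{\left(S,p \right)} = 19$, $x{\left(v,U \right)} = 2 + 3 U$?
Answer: $483$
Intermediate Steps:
$k{\left(x{\left(Q,-1 \right)},-16 \right)} - -464 = 19 - -464 = 19 + 464 = 483$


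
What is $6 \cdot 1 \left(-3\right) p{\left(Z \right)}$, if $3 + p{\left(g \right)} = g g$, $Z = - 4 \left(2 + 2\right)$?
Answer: $-4554$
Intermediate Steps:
$Z = -16$ ($Z = \left(-4\right) 4 = -16$)
$p{\left(g \right)} = -3 + g^{2}$ ($p{\left(g \right)} = -3 + g g = -3 + g^{2}$)
$6 \cdot 1 \left(-3\right) p{\left(Z \right)} = 6 \cdot 1 \left(-3\right) \left(-3 + \left(-16\right)^{2}\right) = 6 \left(-3\right) \left(-3 + 256\right) = \left(-18\right) 253 = -4554$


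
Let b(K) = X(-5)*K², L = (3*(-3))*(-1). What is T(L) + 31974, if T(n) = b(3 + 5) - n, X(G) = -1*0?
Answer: 31965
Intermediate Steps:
X(G) = 0
L = 9 (L = -9*(-1) = 9)
b(K) = 0 (b(K) = 0*K² = 0)
T(n) = -n (T(n) = 0 - n = -n)
T(L) + 31974 = -1*9 + 31974 = -9 + 31974 = 31965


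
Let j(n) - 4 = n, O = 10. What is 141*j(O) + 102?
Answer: 2076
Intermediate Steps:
j(n) = 4 + n
141*j(O) + 102 = 141*(4 + 10) + 102 = 141*14 + 102 = 1974 + 102 = 2076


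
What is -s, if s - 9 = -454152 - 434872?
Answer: 889015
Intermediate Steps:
s = -889015 (s = 9 + (-454152 - 434872) = 9 - 889024 = -889015)
-s = -1*(-889015) = 889015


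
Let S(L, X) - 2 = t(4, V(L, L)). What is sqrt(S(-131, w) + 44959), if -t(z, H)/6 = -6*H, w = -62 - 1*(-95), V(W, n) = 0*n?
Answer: sqrt(44961) ≈ 212.04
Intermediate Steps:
V(W, n) = 0
w = 33 (w = -62 + 95 = 33)
t(z, H) = 36*H (t(z, H) = -(-36)*H = 36*H)
S(L, X) = 2 (S(L, X) = 2 + 36*0 = 2 + 0 = 2)
sqrt(S(-131, w) + 44959) = sqrt(2 + 44959) = sqrt(44961)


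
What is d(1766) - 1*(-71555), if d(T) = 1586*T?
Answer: 2872431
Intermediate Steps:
d(1766) - 1*(-71555) = 1586*1766 - 1*(-71555) = 2800876 + 71555 = 2872431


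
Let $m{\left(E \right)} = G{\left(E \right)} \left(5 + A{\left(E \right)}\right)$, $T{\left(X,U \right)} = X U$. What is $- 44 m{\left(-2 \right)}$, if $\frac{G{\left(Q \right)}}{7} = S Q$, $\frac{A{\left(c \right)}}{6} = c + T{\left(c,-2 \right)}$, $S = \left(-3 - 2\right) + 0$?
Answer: $-52360$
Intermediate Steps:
$S = -5$ ($S = -5 + 0 = -5$)
$T{\left(X,U \right)} = U X$
$A{\left(c \right)} = - 6 c$ ($A{\left(c \right)} = 6 \left(c - 2 c\right) = 6 \left(- c\right) = - 6 c$)
$G{\left(Q \right)} = - 35 Q$ ($G{\left(Q \right)} = 7 \left(- 5 Q\right) = - 35 Q$)
$m{\left(E \right)} = - 35 E \left(5 - 6 E\right)$
$- 44 m{\left(-2 \right)} = - 44 \cdot 35 \left(-2\right) \left(-5 + 6 \left(-2\right)\right) = - 44 \cdot 35 \left(-2\right) \left(-5 - 12\right) = - 44 \cdot 35 \left(-2\right) \left(-17\right) = \left(-44\right) 1190 = -52360$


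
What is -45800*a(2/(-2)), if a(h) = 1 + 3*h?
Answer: 91600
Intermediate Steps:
-45800*a(2/(-2)) = -45800*(1 + 3*(2/(-2))) = -45800*(1 + 3*(2*(-½))) = -45800*(1 + 3*(-1)) = -45800*(1 - 3) = -45800*(-2) = 91600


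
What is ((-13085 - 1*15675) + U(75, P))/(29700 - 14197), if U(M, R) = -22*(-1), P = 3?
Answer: -28738/15503 ≈ -1.8537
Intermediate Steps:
U(M, R) = 22
((-13085 - 1*15675) + U(75, P))/(29700 - 14197) = ((-13085 - 1*15675) + 22)/(29700 - 14197) = ((-13085 - 15675) + 22)/15503 = (-28760 + 22)*(1/15503) = -28738*1/15503 = -28738/15503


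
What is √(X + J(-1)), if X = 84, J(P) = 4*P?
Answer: 4*√5 ≈ 8.9443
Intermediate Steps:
√(X + J(-1)) = √(84 + 4*(-1)) = √(84 - 4) = √80 = 4*√5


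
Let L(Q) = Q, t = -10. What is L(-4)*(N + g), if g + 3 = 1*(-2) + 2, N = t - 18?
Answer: 124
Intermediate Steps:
N = -28 (N = -10 - 18 = -28)
g = -3 (g = -3 + (1*(-2) + 2) = -3 + (-2 + 2) = -3 + 0 = -3)
L(-4)*(N + g) = -4*(-28 - 3) = -4*(-31) = 124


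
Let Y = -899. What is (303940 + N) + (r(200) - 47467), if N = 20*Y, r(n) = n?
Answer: 238693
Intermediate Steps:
N = -17980 (N = 20*(-899) = -17980)
(303940 + N) + (r(200) - 47467) = (303940 - 17980) + (200 - 47467) = 285960 - 47267 = 238693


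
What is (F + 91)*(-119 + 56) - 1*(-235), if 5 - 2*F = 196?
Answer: 1037/2 ≈ 518.50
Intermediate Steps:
F = -191/2 (F = 5/2 - ½*196 = 5/2 - 98 = -191/2 ≈ -95.500)
(F + 91)*(-119 + 56) - 1*(-235) = (-191/2 + 91)*(-119 + 56) - 1*(-235) = -9/2*(-63) + 235 = 567/2 + 235 = 1037/2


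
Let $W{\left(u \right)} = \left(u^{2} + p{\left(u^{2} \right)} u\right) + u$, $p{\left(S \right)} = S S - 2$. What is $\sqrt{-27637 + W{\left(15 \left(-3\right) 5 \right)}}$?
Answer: $2 i \sqrt{144162591853} \approx 7.5938 \cdot 10^{5} i$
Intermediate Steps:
$p{\left(S \right)} = -2 + S^{2}$ ($p{\left(S \right)} = S^{2} - 2 = -2 + S^{2}$)
$W{\left(u \right)} = u + u^{2} + u \left(-2 + u^{4}\right)$ ($W{\left(u \right)} = \left(u^{2} + \left(-2 + \left(u^{2}\right)^{2}\right) u\right) + u = \left(u^{2} + \left(-2 + u^{4}\right) u\right) + u = \left(u^{2} + u \left(-2 + u^{4}\right)\right) + u = u + u^{2} + u \left(-2 + u^{4}\right)$)
$\sqrt{-27637 + W{\left(15 \left(-3\right) 5 \right)}} = \sqrt{-27637 + 15 \left(-3\right) 5 \left(-1 + 15 \left(-3\right) 5 + \left(15 \left(-3\right) 5\right)^{4}\right)} = \sqrt{-27637 + \left(-45\right) 5 \left(-1 - 225 + \left(\left(-45\right) 5\right)^{4}\right)} = \sqrt{-27637 - 225 \left(-1 - 225 + \left(-225\right)^{4}\right)} = \sqrt{-27637 - 225 \left(-1 - 225 + 2562890625\right)} = \sqrt{-27637 - 576650339775} = \sqrt{-576650367412} = 2 i \sqrt{144162591853}$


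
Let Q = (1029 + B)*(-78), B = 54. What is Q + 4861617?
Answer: 4777143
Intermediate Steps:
Q = -84474 (Q = (1029 + 54)*(-78) = 1083*(-78) = -84474)
Q + 4861617 = -84474 + 4861617 = 4777143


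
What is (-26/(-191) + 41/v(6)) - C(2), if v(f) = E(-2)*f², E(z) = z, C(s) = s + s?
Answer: -60967/13752 ≈ -4.4333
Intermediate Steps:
C(s) = 2*s
v(f) = -2*f²
(-26/(-191) + 41/v(6)) - C(2) = (-26/(-191) + 41/((-2*6²))) - 2*2 = (-26*(-1/191) + 41/((-2*36))) - 1*4 = (26/191 + 41/(-72)) - 4 = (26/191 + 41*(-1/72)) - 4 = (26/191 - 41/72) - 4 = -5959/13752 - 4 = -60967/13752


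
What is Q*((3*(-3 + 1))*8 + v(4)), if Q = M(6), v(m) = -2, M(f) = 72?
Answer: -3600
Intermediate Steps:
Q = 72
Q*((3*(-3 + 1))*8 + v(4)) = 72*((3*(-3 + 1))*8 - 2) = 72*((3*(-2))*8 - 2) = 72*(-6*8 - 2) = 72*(-48 - 2) = 72*(-50) = -3600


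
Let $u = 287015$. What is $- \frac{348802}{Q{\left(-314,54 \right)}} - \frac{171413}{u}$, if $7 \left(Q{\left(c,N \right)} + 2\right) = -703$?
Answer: $\frac{700656939089}{205789755} \approx 3404.7$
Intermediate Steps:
$Q{\left(c,N \right)} = - \frac{717}{7}$ ($Q{\left(c,N \right)} = -2 + \frac{1}{7} \left(-703\right) = -2 - \frac{703}{7} = - \frac{717}{7}$)
$- \frac{348802}{Q{\left(-314,54 \right)}} - \frac{171413}{u} = - \frac{348802}{- \frac{717}{7}} - \frac{171413}{287015} = \left(-348802\right) \left(- \frac{7}{717}\right) - \frac{171413}{287015} = \frac{2441614}{717} - \frac{171413}{287015} = \frac{700656939089}{205789755}$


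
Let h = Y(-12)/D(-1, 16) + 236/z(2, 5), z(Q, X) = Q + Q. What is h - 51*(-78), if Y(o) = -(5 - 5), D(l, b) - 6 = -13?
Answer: 4037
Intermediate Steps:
z(Q, X) = 2*Q
D(l, b) = -7 (D(l, b) = 6 - 13 = -7)
Y(o) = 0 (Y(o) = -1*0 = 0)
h = 59 (h = 0/(-7) + 236/((2*2)) = 0*(-1/7) + 236/4 = 0 + 236*(1/4) = 0 + 59 = 59)
h - 51*(-78) = 59 - 51*(-78) = 59 + 3978 = 4037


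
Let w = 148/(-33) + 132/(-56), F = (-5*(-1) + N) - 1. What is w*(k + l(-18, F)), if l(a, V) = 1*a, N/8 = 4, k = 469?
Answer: -129601/42 ≈ -3085.7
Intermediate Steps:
N = 32 (N = 8*4 = 32)
F = 36 (F = (-5*(-1) + 32) - 1 = (5 + 32) - 1 = 37 - 1 = 36)
l(a, V) = a
w = -3161/462 (w = 148*(-1/33) + 132*(-1/56) = -148/33 - 33/14 = -3161/462 ≈ -6.8420)
w*(k + l(-18, F)) = -3161*(469 - 18)/462 = -3161/462*451 = -129601/42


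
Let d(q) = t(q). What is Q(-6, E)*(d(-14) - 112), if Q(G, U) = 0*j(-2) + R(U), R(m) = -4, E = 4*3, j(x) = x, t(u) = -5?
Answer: 468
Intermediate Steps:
d(q) = -5
E = 12
Q(G, U) = -4 (Q(G, U) = 0*(-2) - 4 = 0 - 4 = -4)
Q(-6, E)*(d(-14) - 112) = -4*(-5 - 112) = -4*(-117) = 468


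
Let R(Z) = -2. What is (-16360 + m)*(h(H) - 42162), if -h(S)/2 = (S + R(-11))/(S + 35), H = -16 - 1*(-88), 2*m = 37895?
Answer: -11673438975/107 ≈ -1.0910e+8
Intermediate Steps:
m = 37895/2 (m = (1/2)*37895 = 37895/2 ≈ 18948.)
H = 72 (H = -16 + 88 = 72)
h(S) = -2*(-2 + S)/(35 + S) (h(S) = -2*(S - 2)/(S + 35) = -2*(-2 + S)/(35 + S))
(-16360 + m)*(h(H) - 42162) = (-16360 + 37895/2)*(2*(2 - 1*72)/(35 + 72) - 42162) = 5175*(2*(2 - 72)/107 - 42162)/2 = 5175*(2*(1/107)*(-70) - 42162)/2 = 5175*(-140/107 - 42162)/2 = (5175/2)*(-4511474/107) = -11673438975/107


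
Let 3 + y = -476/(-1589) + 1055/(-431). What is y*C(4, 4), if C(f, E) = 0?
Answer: 0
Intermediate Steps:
y = -503688/97837 (y = -3 + (-476/(-1589) + 1055/(-431)) = -3 + (-476*(-1/1589) + 1055*(-1/431)) = -3 + (68/227 - 1055/431) = -3 - 210177/97837 = -503688/97837 ≈ -5.1482)
y*C(4, 4) = -503688/97837*0 = 0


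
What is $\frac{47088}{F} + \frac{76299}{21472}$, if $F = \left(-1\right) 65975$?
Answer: $\frac{4022752989}{1416615200} \approx 2.8397$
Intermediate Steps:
$F = -65975$
$\frac{47088}{F} + \frac{76299}{21472} = \frac{47088}{-65975} + \frac{76299}{21472} = 47088 \left(- \frac{1}{65975}\right) + 76299 \cdot \frac{1}{21472} = - \frac{47088}{65975} + \frac{76299}{21472} = \frac{4022752989}{1416615200}$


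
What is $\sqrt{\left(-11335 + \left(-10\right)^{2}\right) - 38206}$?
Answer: $7 i \sqrt{1009} \approx 222.35 i$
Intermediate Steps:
$\sqrt{\left(-11335 + \left(-10\right)^{2}\right) - 38206} = \sqrt{\left(-11335 + 100\right) - 38206} = \sqrt{-11235 - 38206} = \sqrt{-49441} = 7 i \sqrt{1009}$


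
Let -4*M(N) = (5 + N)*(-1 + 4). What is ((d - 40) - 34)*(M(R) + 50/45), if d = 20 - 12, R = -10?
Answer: -1925/6 ≈ -320.83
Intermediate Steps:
d = 8
M(N) = -15/4 - 3*N/4 (M(N) = -(5 + N)*(-1 + 4)/4 = -(5 + N)*3/4 = -(15 + 3*N)/4 = -15/4 - 3*N/4)
((d - 40) - 34)*(M(R) + 50/45) = ((8 - 40) - 34)*((-15/4 - 3/4*(-10)) + 50/45) = (-32 - 34)*((-15/4 + 15/2) + 50*(1/45)) = -66*(15/4 + 10/9) = -66*175/36 = -1925/6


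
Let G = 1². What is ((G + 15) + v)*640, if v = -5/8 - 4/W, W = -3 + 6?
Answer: 26960/3 ≈ 8986.7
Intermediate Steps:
W = 3
G = 1
v = -47/24 (v = -5/8 - 4/3 = -47/24 ≈ -1.9583)
((G + 15) + v)*640 = ((1 + 15) - 47/24)*640 = (16 - 47/24)*640 = (337/24)*640 = 26960/3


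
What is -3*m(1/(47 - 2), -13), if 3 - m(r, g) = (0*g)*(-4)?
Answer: -9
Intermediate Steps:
m(r, g) = 3 (m(r, g) = 3 - 0*g*(-4) = 3 - 0*(-4) = 3 - 1*0 = 3 + 0 = 3)
-3*m(1/(47 - 2), -13) = -3*3 = -9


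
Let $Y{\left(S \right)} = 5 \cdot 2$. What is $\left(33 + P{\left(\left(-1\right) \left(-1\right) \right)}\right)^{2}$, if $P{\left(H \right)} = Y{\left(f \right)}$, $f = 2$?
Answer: $1849$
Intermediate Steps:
$Y{\left(S \right)} = 10$
$P{\left(H \right)} = 10$
$\left(33 + P{\left(\left(-1\right) \left(-1\right) \right)}\right)^{2} = \left(33 + 10\right)^{2} = 43^{2} = 1849$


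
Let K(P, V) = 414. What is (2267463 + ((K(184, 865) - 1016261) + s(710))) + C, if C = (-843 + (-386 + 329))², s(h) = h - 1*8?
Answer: 2062318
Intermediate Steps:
s(h) = -8 + h (s(h) = h - 8 = -8 + h)
C = 810000 (C = (-843 - 57)² = (-900)² = 810000)
(2267463 + ((K(184, 865) - 1016261) + s(710))) + C = (2267463 + ((414 - 1016261) + (-8 + 710))) + 810000 = (2267463 + (-1015847 + 702)) + 810000 = (2267463 - 1015145) + 810000 = 1252318 + 810000 = 2062318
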